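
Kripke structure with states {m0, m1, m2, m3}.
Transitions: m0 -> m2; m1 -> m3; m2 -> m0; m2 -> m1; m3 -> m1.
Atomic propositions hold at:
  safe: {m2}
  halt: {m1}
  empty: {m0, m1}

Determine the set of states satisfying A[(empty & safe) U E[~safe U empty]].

Sat(empty & safe) = ∅
Sat(~safe) = {m0, m1, m3}
E[~safe U empty]: least fixpoint, start Z0 = Sat(empty) = {m0, m1}, add states in Sat(~safe) with some successor in Z. Z1 = {m0, m1, m3}; fixed.
Sat(E[~safe U empty]) = {m0, m1, m3}
A[(empty & safe) U E[~safe U empty]]: least fixpoint, start Z0 = Sat(E[~safe U empty]) = {m0, m1, m3}, add states in Sat(empty & safe) with every successor in Z. Already a fixed point.
Sat(A[(empty & safe) U E[~safe U empty]]) = {m0, m1, m3}

{m0, m1, m3}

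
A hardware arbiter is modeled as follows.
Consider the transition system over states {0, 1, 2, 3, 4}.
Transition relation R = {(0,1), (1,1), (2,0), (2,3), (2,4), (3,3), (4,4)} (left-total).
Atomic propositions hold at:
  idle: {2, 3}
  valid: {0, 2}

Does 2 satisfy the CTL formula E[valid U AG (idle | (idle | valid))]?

Yes

Sat(idle | valid) = {0, 2, 3}
Sat(idle | (idle | valid)) = {0, 2, 3}
AG (idle | (idle | valid)): greatest fixpoint, start Z0 = {0, 2, 3}, keep only states in Sat with every successor in Z. Z1 = {3}; fixed.
Sat(AG (idle | (idle | valid))) = {3}
E[valid U AG (idle | (idle | valid))]: least fixpoint, start Z0 = Sat(AG (idle | (idle | valid))) = {3}, add states in Sat(valid) with some successor in Z. Z1 = {2, 3}; fixed.
Sat(E[valid U AG (idle | (idle | valid))]) = {2, 3}
2 ∈ Sat(E[valid U AG (idle | (idle | valid))]) = {2, 3}, so the formula holds at 2.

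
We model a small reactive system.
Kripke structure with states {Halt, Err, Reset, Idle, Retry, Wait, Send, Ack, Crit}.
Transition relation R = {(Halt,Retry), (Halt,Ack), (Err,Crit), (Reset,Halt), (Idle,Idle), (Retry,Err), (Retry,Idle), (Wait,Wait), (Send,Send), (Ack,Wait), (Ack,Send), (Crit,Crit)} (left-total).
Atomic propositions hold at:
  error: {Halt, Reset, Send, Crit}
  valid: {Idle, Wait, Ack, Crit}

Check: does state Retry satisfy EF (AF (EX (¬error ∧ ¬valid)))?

Yes

Sat(¬error) = {Err, Idle, Retry, Wait, Ack}
Sat(¬valid) = {Halt, Err, Reset, Retry, Send}
Sat(¬error ∧ ¬valid) = {Err, Retry}
Sat(EX (¬error ∧ ¬valid)) = {s : some successor in {Err, Retry}} = {Halt, Retry}
AF (EX (¬error ∧ ¬valid)): least fixpoint, start Z0 = {Halt, Retry}, add states with every successor in Z. Z1 = {Halt, Reset, Retry}; fixed.
Sat(AF (EX (¬error ∧ ¬valid))) = {Halt, Reset, Retry}
EF (AF (EX (¬error ∧ ¬valid))): least fixpoint, start Z0 = {Halt, Reset, Retry}, add states with some successor in Z. Already a fixed point.
Sat(EF (AF (EX (¬error ∧ ¬valid)))) = {Halt, Reset, Retry}
Retry ∈ Sat(EF (AF (EX (¬error ∧ ¬valid)))) = {Halt, Reset, Retry}, so the formula holds at Retry.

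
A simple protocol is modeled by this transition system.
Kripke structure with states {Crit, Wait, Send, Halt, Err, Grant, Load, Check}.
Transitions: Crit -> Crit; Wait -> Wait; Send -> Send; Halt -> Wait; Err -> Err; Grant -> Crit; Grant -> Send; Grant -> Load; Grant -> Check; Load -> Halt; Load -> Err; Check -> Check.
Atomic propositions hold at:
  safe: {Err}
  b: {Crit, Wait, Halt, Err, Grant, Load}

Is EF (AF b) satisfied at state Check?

No

AF b: least fixpoint, start Z0 = {Crit, Wait, Halt, Err, Grant, Load}, add states with every successor in Z. Already a fixed point.
Sat(AF b) = {Crit, Wait, Halt, Err, Grant, Load}
EF (AF b): least fixpoint, start Z0 = {Crit, Wait, Halt, Err, Grant, Load}, add states with some successor in Z. Already a fixed point.
Sat(EF (AF b)) = {Crit, Wait, Halt, Err, Grant, Load}
Check ∉ Sat(EF (AF b)) = {Crit, Wait, Halt, Err, Grant, Load}, so the formula does not hold at Check.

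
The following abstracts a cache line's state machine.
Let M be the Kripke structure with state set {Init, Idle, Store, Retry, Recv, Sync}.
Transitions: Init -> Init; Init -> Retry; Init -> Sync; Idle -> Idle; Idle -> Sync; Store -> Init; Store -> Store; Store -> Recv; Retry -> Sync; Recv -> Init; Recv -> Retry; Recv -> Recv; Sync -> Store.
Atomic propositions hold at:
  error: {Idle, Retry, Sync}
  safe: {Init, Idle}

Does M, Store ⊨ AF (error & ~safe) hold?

Sat(~safe) = {Store, Retry, Recv, Sync}
Sat(error & ~safe) = {Retry, Sync}
AF (error & ~safe): least fixpoint, start Z0 = {Retry, Sync}, add states with every successor in Z. Already a fixed point.
Sat(AF (error & ~safe)) = {Retry, Sync}
Store ∉ Sat(AF (error & ~safe)) = {Retry, Sync}, so the formula does not hold at Store.

No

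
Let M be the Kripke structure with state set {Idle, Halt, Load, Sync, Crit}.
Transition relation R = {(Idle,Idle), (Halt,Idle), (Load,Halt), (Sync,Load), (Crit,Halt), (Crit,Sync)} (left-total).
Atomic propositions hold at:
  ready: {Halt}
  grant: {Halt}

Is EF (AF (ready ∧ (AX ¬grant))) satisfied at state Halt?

Yes

Sat(¬grant) = {Idle, Load, Sync, Crit}
Sat(AX ¬grant) = {s : every successor in {Idle, Load, Sync, Crit}} = {Idle, Halt, Sync}
Sat(ready ∧ (AX ¬grant)) = {Halt}
AF (ready ∧ (AX ¬grant)): least fixpoint, start Z0 = {Halt}, add states with every successor in Z. Z1 = {Halt, Load}; Z2 = {Halt, Load, Sync}; Z3 = {Halt, Load, Sync, Crit}; fixed.
Sat(AF (ready ∧ (AX ¬grant))) = {Halt, Load, Sync, Crit}
EF (AF (ready ∧ (AX ¬grant))): least fixpoint, start Z0 = {Halt, Load, Sync, Crit}, add states with some successor in Z. Already a fixed point.
Sat(EF (AF (ready ∧ (AX ¬grant)))) = {Halt, Load, Sync, Crit}
Halt ∈ Sat(EF (AF (ready ∧ (AX ¬grant)))) = {Halt, Load, Sync, Crit}, so the formula holds at Halt.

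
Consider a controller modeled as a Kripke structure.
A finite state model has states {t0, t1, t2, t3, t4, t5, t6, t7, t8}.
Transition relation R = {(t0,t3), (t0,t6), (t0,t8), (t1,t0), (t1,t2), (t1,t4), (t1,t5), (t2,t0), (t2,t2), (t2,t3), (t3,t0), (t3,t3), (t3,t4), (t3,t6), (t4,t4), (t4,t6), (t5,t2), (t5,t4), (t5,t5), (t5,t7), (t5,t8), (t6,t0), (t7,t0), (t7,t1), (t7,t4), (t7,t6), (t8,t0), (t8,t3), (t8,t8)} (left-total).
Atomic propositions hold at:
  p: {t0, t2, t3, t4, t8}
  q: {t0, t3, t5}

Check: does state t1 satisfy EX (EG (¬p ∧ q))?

Yes

Sat(¬p) = {t1, t5, t6, t7}
Sat(¬p ∧ q) = {t5}
EG (¬p ∧ q): greatest fixpoint, start Z0 = {t5}, keep only states in Sat with some successor in Z. Already a fixed point.
Sat(EG (¬p ∧ q)) = {t5}
Sat(EX (EG (¬p ∧ q))) = {s : some successor in {t5}} = {t1, t5}
t1 ∈ Sat(EX (EG (¬p ∧ q))) = {t1, t5}, so the formula holds at t1.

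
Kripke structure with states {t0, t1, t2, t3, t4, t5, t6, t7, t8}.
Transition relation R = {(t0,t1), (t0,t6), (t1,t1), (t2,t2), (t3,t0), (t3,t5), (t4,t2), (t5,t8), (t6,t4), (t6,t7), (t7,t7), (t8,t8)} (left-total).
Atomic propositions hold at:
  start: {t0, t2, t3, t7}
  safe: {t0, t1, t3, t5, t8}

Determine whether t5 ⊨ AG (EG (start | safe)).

Sat(start | safe) = {t0, t1, t2, t3, t5, t7, t8}
EG (start | safe): greatest fixpoint, start Z0 = {t0, t1, t2, t3, t5, t7, t8}, keep only states in Sat with some successor in Z. Already a fixed point.
Sat(EG (start | safe)) = {t0, t1, t2, t3, t5, t7, t8}
AG (EG (start | safe)): greatest fixpoint, start Z0 = {t0, t1, t2, t3, t5, t7, t8}, keep only states in Sat with every successor in Z. Z1 = {t1, t2, t3, t5, t7, t8}; Z2 = {t1, t2, t5, t7, t8}; fixed.
Sat(AG (EG (start | safe))) = {t1, t2, t5, t7, t8}
t5 ∈ Sat(AG (EG (start | safe))) = {t1, t2, t5, t7, t8}, so the formula holds at t5.

Yes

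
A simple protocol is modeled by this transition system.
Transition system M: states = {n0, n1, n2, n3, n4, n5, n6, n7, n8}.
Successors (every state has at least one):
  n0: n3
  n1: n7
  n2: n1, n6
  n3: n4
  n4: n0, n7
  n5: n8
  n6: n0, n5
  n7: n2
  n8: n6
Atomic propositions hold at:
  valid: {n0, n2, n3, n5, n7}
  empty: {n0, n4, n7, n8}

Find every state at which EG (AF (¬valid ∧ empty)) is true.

Sat(¬valid) = {n1, n4, n6, n8}
Sat(¬valid ∧ empty) = {n4, n8}
AF (¬valid ∧ empty): least fixpoint, start Z0 = {n4, n8}, add states with every successor in Z. Z1 = {n3, n4, n5, n8}; Z2 = {n0, n3, n4, n5, n8}; Z3 = {n0, n3, n4, n5, n6, n8}; fixed.
Sat(AF (¬valid ∧ empty)) = {n0, n3, n4, n5, n6, n8}
EG (AF (¬valid ∧ empty)): greatest fixpoint, start Z0 = {n0, n3, n4, n5, n6, n8}, keep only states in Sat with some successor in Z. Already a fixed point.
Sat(EG (AF (¬valid ∧ empty))) = {n0, n3, n4, n5, n6, n8}

{n0, n3, n4, n5, n6, n8}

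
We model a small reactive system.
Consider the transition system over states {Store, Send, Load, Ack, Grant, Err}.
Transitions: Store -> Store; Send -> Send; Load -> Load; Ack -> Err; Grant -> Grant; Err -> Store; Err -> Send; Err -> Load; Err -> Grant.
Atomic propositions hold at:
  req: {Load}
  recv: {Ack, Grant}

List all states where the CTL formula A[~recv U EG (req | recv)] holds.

{Load, Grant}

Sat(~recv) = {Store, Send, Load, Err}
Sat(req | recv) = {Load, Ack, Grant}
EG (req | recv): greatest fixpoint, start Z0 = {Load, Ack, Grant}, keep only states in Sat with some successor in Z. Z1 = {Load, Grant}; fixed.
Sat(EG (req | recv)) = {Load, Grant}
A[~recv U EG (req | recv)]: least fixpoint, start Z0 = Sat(EG (req | recv)) = {Load, Grant}, add states in Sat(~recv) with every successor in Z. Already a fixed point.
Sat(A[~recv U EG (req | recv)]) = {Load, Grant}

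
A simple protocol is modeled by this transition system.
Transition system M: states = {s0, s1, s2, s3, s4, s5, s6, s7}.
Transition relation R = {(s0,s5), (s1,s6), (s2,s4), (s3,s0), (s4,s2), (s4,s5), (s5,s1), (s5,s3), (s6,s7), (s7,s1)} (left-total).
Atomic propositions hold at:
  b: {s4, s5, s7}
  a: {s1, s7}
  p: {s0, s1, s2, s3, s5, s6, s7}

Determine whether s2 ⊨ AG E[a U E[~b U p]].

No

Sat(~b) = {s0, s1, s2, s3, s6}
E[~b U p]: least fixpoint, start Z0 = Sat(p) = {s0, s1, s2, s3, s5, s6, s7}, add states in Sat(~b) with some successor in Z. Already a fixed point.
Sat(E[~b U p]) = {s0, s1, s2, s3, s5, s6, s7}
E[a U E[~b U p]]: least fixpoint, start Z0 = Sat(E[~b U p]) = {s0, s1, s2, s3, s5, s6, s7}, add states in Sat(a) with some successor in Z. Already a fixed point.
Sat(E[a U E[~b U p]]) = {s0, s1, s2, s3, s5, s6, s7}
AG E[a U E[~b U p]]: greatest fixpoint, start Z0 = {s0, s1, s2, s3, s5, s6, s7}, keep only states in Sat with every successor in Z. Z1 = {s0, s1, s3, s5, s6, s7}; fixed.
Sat(AG E[a U E[~b U p]]) = {s0, s1, s3, s5, s6, s7}
s2 ∉ Sat(AG E[a U E[~b U p]]) = {s0, s1, s3, s5, s6, s7}, so the formula does not hold at s2.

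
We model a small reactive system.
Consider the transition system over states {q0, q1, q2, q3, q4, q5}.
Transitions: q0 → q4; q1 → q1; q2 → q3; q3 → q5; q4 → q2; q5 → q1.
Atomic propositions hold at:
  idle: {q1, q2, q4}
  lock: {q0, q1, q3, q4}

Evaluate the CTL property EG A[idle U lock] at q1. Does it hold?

A[idle U lock]: least fixpoint, start Z0 = Sat(lock) = {q0, q1, q3, q4}, add states in Sat(idle) with every successor in Z. Z1 = {q0, q1, q2, q3, q4}; fixed.
Sat(A[idle U lock]) = {q0, q1, q2, q3, q4}
EG A[idle U lock]: greatest fixpoint, start Z0 = {q0, q1, q2, q3, q4}, keep only states in Sat with some successor in Z. Z1 = {q0, q1, q2, q4}; Z2 = {q0, q1, q4}; Z3 = {q0, q1}; Z4 = {q1}; fixed.
Sat(EG A[idle U lock]) = {q1}
q1 ∈ Sat(EG A[idle U lock]) = {q1}, so the formula holds at q1.

Yes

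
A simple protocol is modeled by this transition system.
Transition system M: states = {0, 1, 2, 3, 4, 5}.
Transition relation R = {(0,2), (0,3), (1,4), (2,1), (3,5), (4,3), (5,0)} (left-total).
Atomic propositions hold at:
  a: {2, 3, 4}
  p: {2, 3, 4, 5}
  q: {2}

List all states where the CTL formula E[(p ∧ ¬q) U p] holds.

Sat(¬q) = {0, 1, 3, 4, 5}
Sat(p ∧ ¬q) = {3, 4, 5}
E[(p ∧ ¬q) U p]: least fixpoint, start Z0 = Sat(p) = {2, 3, 4, 5}, add states in Sat(p ∧ ¬q) with some successor in Z. Already a fixed point.
Sat(E[(p ∧ ¬q) U p]) = {2, 3, 4, 5}

{2, 3, 4, 5}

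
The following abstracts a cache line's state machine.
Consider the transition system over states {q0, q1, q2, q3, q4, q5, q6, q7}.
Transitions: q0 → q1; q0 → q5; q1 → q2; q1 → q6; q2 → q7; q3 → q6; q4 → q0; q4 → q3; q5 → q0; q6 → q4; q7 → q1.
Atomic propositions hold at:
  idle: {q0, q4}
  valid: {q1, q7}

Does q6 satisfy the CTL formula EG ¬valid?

Yes

Sat(¬valid) = {q0, q2, q3, q4, q5, q6}
EG ¬valid: greatest fixpoint, start Z0 = {q0, q2, q3, q4, q5, q6}, keep only states in Sat with some successor in Z. Z1 = {q0, q3, q4, q5, q6}; fixed.
Sat(EG ¬valid) = {q0, q3, q4, q5, q6}
q6 ∈ Sat(EG ¬valid) = {q0, q3, q4, q5, q6}, so the formula holds at q6.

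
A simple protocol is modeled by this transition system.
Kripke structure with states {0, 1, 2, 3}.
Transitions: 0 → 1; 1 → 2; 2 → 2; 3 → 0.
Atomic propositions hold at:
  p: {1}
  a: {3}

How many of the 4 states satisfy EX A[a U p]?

A[a U p]: least fixpoint, start Z0 = Sat(p) = {1}, add states in Sat(a) with every successor in Z. Already a fixed point.
Sat(A[a U p]) = {1}
Sat(EX A[a U p]) = {s : some successor in {1}} = {0}
|Sat(EX A[a U p])| = |{0}| = 1.

1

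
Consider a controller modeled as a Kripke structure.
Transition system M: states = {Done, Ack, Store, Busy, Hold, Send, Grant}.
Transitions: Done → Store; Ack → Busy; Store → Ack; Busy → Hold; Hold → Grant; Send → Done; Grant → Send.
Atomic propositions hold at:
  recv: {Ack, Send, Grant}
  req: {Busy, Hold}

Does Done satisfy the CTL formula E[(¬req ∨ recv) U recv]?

Sat(¬req) = {Done, Ack, Store, Send, Grant}
Sat(¬req ∨ recv) = {Done, Ack, Store, Send, Grant}
E[(¬req ∨ recv) U recv]: least fixpoint, start Z0 = Sat(recv) = {Ack, Send, Grant}, add states in Sat(¬req ∨ recv) with some successor in Z. Z1 = {Ack, Store, Send, Grant}; Z2 = {Done, Ack, Store, Send, Grant}; fixed.
Sat(E[(¬req ∨ recv) U recv]) = {Done, Ack, Store, Send, Grant}
Done ∈ Sat(E[(¬req ∨ recv) U recv]) = {Done, Ack, Store, Send, Grant}, so the formula holds at Done.

Yes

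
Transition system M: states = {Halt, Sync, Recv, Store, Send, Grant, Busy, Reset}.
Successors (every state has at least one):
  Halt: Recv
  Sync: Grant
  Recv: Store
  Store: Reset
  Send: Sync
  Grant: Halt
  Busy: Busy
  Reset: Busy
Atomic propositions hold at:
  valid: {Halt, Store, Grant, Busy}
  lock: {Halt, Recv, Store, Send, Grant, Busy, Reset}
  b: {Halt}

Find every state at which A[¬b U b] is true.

Sat(¬b) = {Sync, Recv, Store, Send, Grant, Busy, Reset}
A[¬b U b]: least fixpoint, start Z0 = Sat(b) = {Halt}, add states in Sat(¬b) with every successor in Z. Z1 = {Halt, Grant}; Z2 = {Halt, Sync, Grant}; Z3 = {Halt, Sync, Send, Grant}; fixed.
Sat(A[¬b U b]) = {Halt, Sync, Send, Grant}

{Halt, Sync, Send, Grant}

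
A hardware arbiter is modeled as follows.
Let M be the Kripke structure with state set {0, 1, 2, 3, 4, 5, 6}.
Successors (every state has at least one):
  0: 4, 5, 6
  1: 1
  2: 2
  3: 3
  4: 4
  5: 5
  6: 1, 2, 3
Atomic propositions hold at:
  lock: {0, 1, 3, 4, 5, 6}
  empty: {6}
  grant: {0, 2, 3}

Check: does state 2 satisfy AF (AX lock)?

Sat(AX lock) = {s : every successor in {0, 1, 3, 4, 5, 6}} = {0, 1, 3, 4, 5}
AF (AX lock): least fixpoint, start Z0 = {0, 1, 3, 4, 5}, add states with every successor in Z. Already a fixed point.
Sat(AF (AX lock)) = {0, 1, 3, 4, 5}
2 ∉ Sat(AF (AX lock)) = {0, 1, 3, 4, 5}, so the formula does not hold at 2.

No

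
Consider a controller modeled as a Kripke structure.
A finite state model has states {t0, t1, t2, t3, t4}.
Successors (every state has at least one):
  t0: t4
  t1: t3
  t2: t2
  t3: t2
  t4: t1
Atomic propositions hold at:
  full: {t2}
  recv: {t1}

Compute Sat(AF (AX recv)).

{t0, t4}

Sat(AX recv) = {s : every successor in {t1}} = {t4}
AF (AX recv): least fixpoint, start Z0 = {t4}, add states with every successor in Z. Z1 = {t0, t4}; fixed.
Sat(AF (AX recv)) = {t0, t4}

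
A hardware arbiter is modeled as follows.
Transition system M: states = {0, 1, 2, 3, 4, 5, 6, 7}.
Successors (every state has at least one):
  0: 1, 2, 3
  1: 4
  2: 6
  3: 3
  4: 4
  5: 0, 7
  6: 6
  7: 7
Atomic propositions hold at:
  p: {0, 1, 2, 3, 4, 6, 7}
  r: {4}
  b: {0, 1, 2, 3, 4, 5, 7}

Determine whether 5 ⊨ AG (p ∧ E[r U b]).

E[r U b]: least fixpoint, start Z0 = Sat(b) = {0, 1, 2, 3, 4, 5, 7}, add states in Sat(r) with some successor in Z. Already a fixed point.
Sat(E[r U b]) = {0, 1, 2, 3, 4, 5, 7}
Sat(p ∧ E[r U b]) = {0, 1, 2, 3, 4, 7}
AG (p ∧ E[r U b]): greatest fixpoint, start Z0 = {0, 1, 2, 3, 4, 7}, keep only states in Sat with every successor in Z. Z1 = {0, 1, 3, 4, 7}; Z2 = {1, 3, 4, 7}; fixed.
Sat(AG (p ∧ E[r U b])) = {1, 3, 4, 7}
5 ∉ Sat(AG (p ∧ E[r U b])) = {1, 3, 4, 7}, so the formula does not hold at 5.

No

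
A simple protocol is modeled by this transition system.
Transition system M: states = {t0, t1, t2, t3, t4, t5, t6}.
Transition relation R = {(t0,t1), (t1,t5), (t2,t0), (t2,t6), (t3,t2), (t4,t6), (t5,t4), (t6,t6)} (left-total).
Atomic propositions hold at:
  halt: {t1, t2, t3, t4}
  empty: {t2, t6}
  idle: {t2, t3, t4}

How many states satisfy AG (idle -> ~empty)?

5

Sat(~empty) = {t0, t1, t3, t4, t5}
Sat(idle -> ~empty) = {t0, t1, t3, t4, t5, t6}
AG (idle -> ~empty): greatest fixpoint, start Z0 = {t0, t1, t3, t4, t5, t6}, keep only states in Sat with every successor in Z. Z1 = {t0, t1, t4, t5, t6}; fixed.
Sat(AG (idle -> ~empty)) = {t0, t1, t4, t5, t6}
|Sat(AG (idle -> ~empty))| = |{t0, t1, t4, t5, t6}| = 5.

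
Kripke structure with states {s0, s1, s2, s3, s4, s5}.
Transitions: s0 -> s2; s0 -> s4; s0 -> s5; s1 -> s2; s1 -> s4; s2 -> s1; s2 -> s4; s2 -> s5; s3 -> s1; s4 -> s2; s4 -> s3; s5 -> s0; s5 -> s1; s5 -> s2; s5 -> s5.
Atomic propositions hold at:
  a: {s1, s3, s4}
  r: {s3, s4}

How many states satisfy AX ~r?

2

Sat(~r) = {s0, s1, s2, s5}
Sat(AX ~r) = {s : every successor in {s0, s1, s2, s5}} = {s3, s5}
|Sat(AX ~r)| = |{s3, s5}| = 2.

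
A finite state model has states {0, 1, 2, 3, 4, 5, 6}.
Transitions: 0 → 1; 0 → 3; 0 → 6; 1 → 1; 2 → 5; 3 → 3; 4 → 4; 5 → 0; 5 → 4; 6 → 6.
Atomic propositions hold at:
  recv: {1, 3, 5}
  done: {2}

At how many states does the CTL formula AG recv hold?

AG recv: greatest fixpoint, start Z0 = {1, 3, 5}, keep only states in Sat with every successor in Z. Z1 = {1, 3}; fixed.
Sat(AG recv) = {1, 3}
|Sat(AG recv)| = |{1, 3}| = 2.

2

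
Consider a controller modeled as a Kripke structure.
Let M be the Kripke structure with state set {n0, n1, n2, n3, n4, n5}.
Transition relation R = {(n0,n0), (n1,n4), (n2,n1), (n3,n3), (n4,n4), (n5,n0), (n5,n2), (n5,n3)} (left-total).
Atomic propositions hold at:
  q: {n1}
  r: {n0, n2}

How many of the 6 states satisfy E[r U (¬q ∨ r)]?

Sat(¬q) = {n0, n2, n3, n4, n5}
Sat(¬q ∨ r) = {n0, n2, n3, n4, n5}
E[r U (¬q ∨ r)]: least fixpoint, start Z0 = Sat((¬q ∨ r)) = {n0, n2, n3, n4, n5}, add states in Sat(r) with some successor in Z. Already a fixed point.
Sat(E[r U (¬q ∨ r)]) = {n0, n2, n3, n4, n5}
|Sat(E[r U (¬q ∨ r)])| = |{n0, n2, n3, n4, n5}| = 5.

5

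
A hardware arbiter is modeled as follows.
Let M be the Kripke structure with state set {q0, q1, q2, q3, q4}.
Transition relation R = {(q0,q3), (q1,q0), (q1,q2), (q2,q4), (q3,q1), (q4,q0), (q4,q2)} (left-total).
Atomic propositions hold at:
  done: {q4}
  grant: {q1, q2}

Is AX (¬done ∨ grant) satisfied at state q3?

Sat(¬done) = {q0, q1, q2, q3}
Sat(¬done ∨ grant) = {q0, q1, q2, q3}
Sat(AX (¬done ∨ grant)) = {s : every successor in {q0, q1, q2, q3}} = {q0, q1, q3, q4}
q3 ∈ Sat(AX (¬done ∨ grant)) = {q0, q1, q3, q4}, so the formula holds at q3.

Yes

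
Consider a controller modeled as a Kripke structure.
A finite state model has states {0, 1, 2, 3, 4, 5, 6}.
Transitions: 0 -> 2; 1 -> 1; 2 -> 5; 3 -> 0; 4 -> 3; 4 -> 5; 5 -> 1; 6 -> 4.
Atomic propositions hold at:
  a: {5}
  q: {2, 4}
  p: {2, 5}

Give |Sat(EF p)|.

6

EF p: least fixpoint, start Z0 = {2, 5}, add states with some successor in Z. Z1 = {0, 2, 4, 5}; Z2 = {0, 2, 3, 4, 5, 6}; fixed.
Sat(EF p) = {0, 2, 3, 4, 5, 6}
|Sat(EF p)| = |{0, 2, 3, 4, 5, 6}| = 6.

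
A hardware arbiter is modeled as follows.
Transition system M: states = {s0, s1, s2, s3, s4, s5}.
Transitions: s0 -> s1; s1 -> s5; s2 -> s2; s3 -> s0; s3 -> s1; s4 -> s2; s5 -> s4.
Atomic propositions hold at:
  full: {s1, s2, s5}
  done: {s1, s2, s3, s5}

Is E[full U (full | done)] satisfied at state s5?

Sat(full | done) = {s1, s2, s3, s5}
E[full U (full | done)]: least fixpoint, start Z0 = Sat((full | done)) = {s1, s2, s3, s5}, add states in Sat(full) with some successor in Z. Already a fixed point.
Sat(E[full U (full | done)]) = {s1, s2, s3, s5}
s5 ∈ Sat(E[full U (full | done)]) = {s1, s2, s3, s5}, so the formula holds at s5.

Yes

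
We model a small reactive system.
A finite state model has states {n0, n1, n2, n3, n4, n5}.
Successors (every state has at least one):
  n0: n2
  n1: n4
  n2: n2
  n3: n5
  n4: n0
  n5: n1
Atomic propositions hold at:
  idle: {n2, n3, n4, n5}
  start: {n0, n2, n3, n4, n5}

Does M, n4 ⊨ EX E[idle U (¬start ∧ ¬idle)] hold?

Sat(¬start) = {n1}
Sat(¬idle) = {n0, n1}
Sat(¬start ∧ ¬idle) = {n1}
E[idle U (¬start ∧ ¬idle)]: least fixpoint, start Z0 = Sat((¬start ∧ ¬idle)) = {n1}, add states in Sat(idle) with some successor in Z. Z1 = {n1, n5}; Z2 = {n1, n3, n5}; fixed.
Sat(E[idle U (¬start ∧ ¬idle)]) = {n1, n3, n5}
Sat(EX E[idle U (¬start ∧ ¬idle)]) = {s : some successor in {n1, n3, n5}} = {n3, n5}
n4 ∉ Sat(EX E[idle U (¬start ∧ ¬idle)]) = {n3, n5}, so the formula does not hold at n4.

No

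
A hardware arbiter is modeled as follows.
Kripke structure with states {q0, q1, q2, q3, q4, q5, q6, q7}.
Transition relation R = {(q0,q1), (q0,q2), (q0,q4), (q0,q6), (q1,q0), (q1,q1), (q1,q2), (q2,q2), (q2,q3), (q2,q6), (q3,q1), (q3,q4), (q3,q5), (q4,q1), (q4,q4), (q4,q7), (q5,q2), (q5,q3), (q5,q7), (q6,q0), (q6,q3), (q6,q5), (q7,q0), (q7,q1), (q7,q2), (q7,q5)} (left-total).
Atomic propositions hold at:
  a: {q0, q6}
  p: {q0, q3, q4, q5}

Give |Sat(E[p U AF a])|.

2

AF a: least fixpoint, start Z0 = {q0, q6}, add states with every successor in Z. Already a fixed point.
Sat(AF a) = {q0, q6}
E[p U AF a]: least fixpoint, start Z0 = Sat(AF a) = {q0, q6}, add states in Sat(p) with some successor in Z. Already a fixed point.
Sat(E[p U AF a]) = {q0, q6}
|Sat(E[p U AF a])| = |{q0, q6}| = 2.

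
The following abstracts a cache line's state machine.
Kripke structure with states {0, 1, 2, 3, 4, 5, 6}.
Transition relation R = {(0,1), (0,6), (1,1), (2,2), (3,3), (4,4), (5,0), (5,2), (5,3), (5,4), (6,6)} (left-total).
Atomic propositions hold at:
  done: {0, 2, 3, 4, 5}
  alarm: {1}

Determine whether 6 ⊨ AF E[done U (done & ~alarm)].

Sat(~alarm) = {0, 2, 3, 4, 5, 6}
Sat(done & ~alarm) = {0, 2, 3, 4, 5}
E[done U (done & ~alarm)]: least fixpoint, start Z0 = Sat((done & ~alarm)) = {0, 2, 3, 4, 5}, add states in Sat(done) with some successor in Z. Already a fixed point.
Sat(E[done U (done & ~alarm)]) = {0, 2, 3, 4, 5}
AF E[done U (done & ~alarm)]: least fixpoint, start Z0 = {0, 2, 3, 4, 5}, add states with every successor in Z. Already a fixed point.
Sat(AF E[done U (done & ~alarm)]) = {0, 2, 3, 4, 5}
6 ∉ Sat(AF E[done U (done & ~alarm)]) = {0, 2, 3, 4, 5}, so the formula does not hold at 6.

No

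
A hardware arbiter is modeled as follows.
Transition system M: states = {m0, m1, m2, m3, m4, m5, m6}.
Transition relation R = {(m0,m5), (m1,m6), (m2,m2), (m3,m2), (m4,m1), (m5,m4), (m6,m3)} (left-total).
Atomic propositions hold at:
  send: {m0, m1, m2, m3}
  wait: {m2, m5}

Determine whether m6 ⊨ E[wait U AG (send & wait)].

Sat(send & wait) = {m2}
AG (send & wait): greatest fixpoint, start Z0 = {m2}, keep only states in Sat with every successor in Z. Already a fixed point.
Sat(AG (send & wait)) = {m2}
E[wait U AG (send & wait)]: least fixpoint, start Z0 = Sat(AG (send & wait)) = {m2}, add states in Sat(wait) with some successor in Z. Already a fixed point.
Sat(E[wait U AG (send & wait)]) = {m2}
m6 ∉ Sat(E[wait U AG (send & wait)]) = {m2}, so the formula does not hold at m6.

No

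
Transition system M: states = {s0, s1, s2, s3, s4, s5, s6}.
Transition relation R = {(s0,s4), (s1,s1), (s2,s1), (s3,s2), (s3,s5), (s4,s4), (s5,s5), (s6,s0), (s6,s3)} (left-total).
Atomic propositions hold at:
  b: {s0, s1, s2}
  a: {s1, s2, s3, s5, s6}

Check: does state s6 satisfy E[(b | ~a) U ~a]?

No

Sat(~a) = {s0, s4}
Sat(b | ~a) = {s0, s1, s2, s4}
E[(b | ~a) U ~a]: least fixpoint, start Z0 = Sat(~a) = {s0, s4}, add states in Sat(b | ~a) with some successor in Z. Already a fixed point.
Sat(E[(b | ~a) U ~a]) = {s0, s4}
s6 ∉ Sat(E[(b | ~a) U ~a]) = {s0, s4}, so the formula does not hold at s6.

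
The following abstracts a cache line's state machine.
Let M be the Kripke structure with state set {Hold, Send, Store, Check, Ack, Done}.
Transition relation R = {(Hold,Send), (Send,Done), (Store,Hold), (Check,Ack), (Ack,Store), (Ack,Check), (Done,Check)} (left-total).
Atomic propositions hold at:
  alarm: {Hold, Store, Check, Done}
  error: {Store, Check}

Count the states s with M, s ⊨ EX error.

Sat(EX error) = {s : some successor in {Store, Check}} = {Ack, Done}
|Sat(EX error)| = |{Ack, Done}| = 2.

2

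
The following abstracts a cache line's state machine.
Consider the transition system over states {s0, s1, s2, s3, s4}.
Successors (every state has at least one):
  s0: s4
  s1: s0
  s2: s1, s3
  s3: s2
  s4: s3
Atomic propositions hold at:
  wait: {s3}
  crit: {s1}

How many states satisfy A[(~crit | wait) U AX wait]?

2

Sat(~crit) = {s0, s2, s3, s4}
Sat(~crit | wait) = {s0, s2, s3, s4}
Sat(AX wait) = {s : every successor in {s3}} = {s4}
A[(~crit | wait) U AX wait]: least fixpoint, start Z0 = Sat(AX wait) = {s4}, add states in Sat(~crit | wait) with every successor in Z. Z1 = {s0, s4}; fixed.
Sat(A[(~crit | wait) U AX wait]) = {s0, s4}
|Sat(A[(~crit | wait) U AX wait])| = |{s0, s4}| = 2.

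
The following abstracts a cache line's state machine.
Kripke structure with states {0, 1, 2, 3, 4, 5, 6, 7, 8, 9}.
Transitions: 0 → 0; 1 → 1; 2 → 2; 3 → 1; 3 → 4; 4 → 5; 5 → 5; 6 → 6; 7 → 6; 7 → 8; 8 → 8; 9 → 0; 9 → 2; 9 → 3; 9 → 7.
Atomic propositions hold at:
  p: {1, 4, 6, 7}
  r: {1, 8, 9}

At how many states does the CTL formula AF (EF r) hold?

EF r: least fixpoint, start Z0 = {1, 8, 9}, add states with some successor in Z. Z1 = {1, 3, 7, 8, 9}; fixed.
Sat(EF r) = {1, 3, 7, 8, 9}
AF (EF r): least fixpoint, start Z0 = {1, 3, 7, 8, 9}, add states with every successor in Z. Already a fixed point.
Sat(AF (EF r)) = {1, 3, 7, 8, 9}
|Sat(AF (EF r))| = |{1, 3, 7, 8, 9}| = 5.

5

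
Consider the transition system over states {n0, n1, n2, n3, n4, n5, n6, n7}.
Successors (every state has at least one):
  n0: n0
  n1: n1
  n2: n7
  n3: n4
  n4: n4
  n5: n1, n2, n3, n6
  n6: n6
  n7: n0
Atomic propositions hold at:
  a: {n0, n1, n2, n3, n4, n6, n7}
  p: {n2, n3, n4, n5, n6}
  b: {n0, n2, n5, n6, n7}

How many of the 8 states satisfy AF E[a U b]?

E[a U b]: least fixpoint, start Z0 = Sat(b) = {n0, n2, n5, n6, n7}, add states in Sat(a) with some successor in Z. Already a fixed point.
Sat(E[a U b]) = {n0, n2, n5, n6, n7}
AF E[a U b]: least fixpoint, start Z0 = {n0, n2, n5, n6, n7}, add states with every successor in Z. Already a fixed point.
Sat(AF E[a U b]) = {n0, n2, n5, n6, n7}
|Sat(AF E[a U b])| = |{n0, n2, n5, n6, n7}| = 5.

5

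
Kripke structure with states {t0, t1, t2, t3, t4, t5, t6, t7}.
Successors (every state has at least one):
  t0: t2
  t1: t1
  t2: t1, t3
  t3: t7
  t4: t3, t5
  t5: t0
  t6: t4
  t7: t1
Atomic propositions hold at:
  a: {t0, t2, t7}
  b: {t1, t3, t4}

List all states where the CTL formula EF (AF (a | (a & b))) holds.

{t0, t2, t3, t4, t5, t6, t7}

Sat(a & b) = ∅
Sat(a | (a & b)) = {t0, t2, t7}
AF (a | (a & b)): least fixpoint, start Z0 = {t0, t2, t7}, add states with every successor in Z. Z1 = {t0, t2, t3, t5, t7}; Z2 = {t0, t2, t3, t4, t5, t7}; Z3 = {t0, t2, t3, t4, t5, t6, t7}; fixed.
Sat(AF (a | (a & b))) = {t0, t2, t3, t4, t5, t6, t7}
EF (AF (a | (a & b))): least fixpoint, start Z0 = {t0, t2, t3, t4, t5, t6, t7}, add states with some successor in Z. Already a fixed point.
Sat(EF (AF (a | (a & b)))) = {t0, t2, t3, t4, t5, t6, t7}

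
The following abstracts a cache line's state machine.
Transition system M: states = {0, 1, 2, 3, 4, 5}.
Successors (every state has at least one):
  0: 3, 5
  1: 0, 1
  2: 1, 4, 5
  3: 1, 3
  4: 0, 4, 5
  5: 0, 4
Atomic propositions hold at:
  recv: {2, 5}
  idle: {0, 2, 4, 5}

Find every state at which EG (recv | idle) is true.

{0, 2, 4, 5}

Sat(recv | idle) = {0, 2, 4, 5}
EG (recv | idle): greatest fixpoint, start Z0 = {0, 2, 4, 5}, keep only states in Sat with some successor in Z. Already a fixed point.
Sat(EG (recv | idle)) = {0, 2, 4, 5}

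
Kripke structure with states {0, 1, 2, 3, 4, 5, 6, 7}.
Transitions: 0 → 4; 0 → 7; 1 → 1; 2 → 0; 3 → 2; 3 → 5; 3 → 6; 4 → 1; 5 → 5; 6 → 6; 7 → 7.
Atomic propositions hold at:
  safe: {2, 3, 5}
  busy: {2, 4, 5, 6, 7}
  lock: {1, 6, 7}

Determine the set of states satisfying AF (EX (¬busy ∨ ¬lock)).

Sat(¬busy) = {0, 1, 3}
Sat(¬lock) = {0, 2, 3, 4, 5}
Sat(¬busy ∨ ¬lock) = {0, 1, 2, 3, 4, 5}
Sat(EX (¬busy ∨ ¬lock)) = {s : some successor in {0, 1, 2, 3, 4, 5}} = {0, 1, 2, 3, 4, 5}
AF (EX (¬busy ∨ ¬lock)): least fixpoint, start Z0 = {0, 1, 2, 3, 4, 5}, add states with every successor in Z. Already a fixed point.
Sat(AF (EX (¬busy ∨ ¬lock))) = {0, 1, 2, 3, 4, 5}

{0, 1, 2, 3, 4, 5}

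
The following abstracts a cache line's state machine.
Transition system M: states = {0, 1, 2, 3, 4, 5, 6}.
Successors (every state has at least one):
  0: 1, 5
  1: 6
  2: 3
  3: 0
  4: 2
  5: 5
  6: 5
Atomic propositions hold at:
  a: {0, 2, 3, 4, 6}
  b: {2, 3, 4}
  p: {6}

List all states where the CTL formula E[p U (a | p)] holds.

Sat(a | p) = {0, 2, 3, 4, 6}
E[p U (a | p)]: least fixpoint, start Z0 = Sat((a | p)) = {0, 2, 3, 4, 6}, add states in Sat(p) with some successor in Z. Already a fixed point.
Sat(E[p U (a | p)]) = {0, 2, 3, 4, 6}

{0, 2, 3, 4, 6}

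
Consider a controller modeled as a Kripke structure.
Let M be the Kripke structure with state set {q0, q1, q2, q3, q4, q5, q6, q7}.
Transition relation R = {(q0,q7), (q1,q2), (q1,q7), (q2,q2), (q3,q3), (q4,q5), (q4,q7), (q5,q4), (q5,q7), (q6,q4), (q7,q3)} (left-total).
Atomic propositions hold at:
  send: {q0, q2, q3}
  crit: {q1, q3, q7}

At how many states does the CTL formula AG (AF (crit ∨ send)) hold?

5

Sat(crit ∨ send) = {q0, q1, q2, q3, q7}
AF (crit ∨ send): least fixpoint, start Z0 = {q0, q1, q2, q3, q7}, add states with every successor in Z. Already a fixed point.
Sat(AF (crit ∨ send)) = {q0, q1, q2, q3, q7}
AG (AF (crit ∨ send)): greatest fixpoint, start Z0 = {q0, q1, q2, q3, q7}, keep only states in Sat with every successor in Z. Already a fixed point.
Sat(AG (AF (crit ∨ send))) = {q0, q1, q2, q3, q7}
|Sat(AG (AF (crit ∨ send)))| = |{q0, q1, q2, q3, q7}| = 5.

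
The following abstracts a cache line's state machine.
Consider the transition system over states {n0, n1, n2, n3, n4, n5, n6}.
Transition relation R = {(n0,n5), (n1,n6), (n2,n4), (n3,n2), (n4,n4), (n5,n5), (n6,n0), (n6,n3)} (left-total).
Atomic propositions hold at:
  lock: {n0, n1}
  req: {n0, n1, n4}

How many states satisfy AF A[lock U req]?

A[lock U req]: least fixpoint, start Z0 = Sat(req) = {n0, n1, n4}, add states in Sat(lock) with every successor in Z. Already a fixed point.
Sat(A[lock U req]) = {n0, n1, n4}
AF A[lock U req]: least fixpoint, start Z0 = {n0, n1, n4}, add states with every successor in Z. Z1 = {n0, n1, n2, n4}; Z2 = {n0, n1, n2, n3, n4}; Z3 = {n0, n1, n2, n3, n4, n6}; fixed.
Sat(AF A[lock U req]) = {n0, n1, n2, n3, n4, n6}
|Sat(AF A[lock U req])| = |{n0, n1, n2, n3, n4, n6}| = 6.

6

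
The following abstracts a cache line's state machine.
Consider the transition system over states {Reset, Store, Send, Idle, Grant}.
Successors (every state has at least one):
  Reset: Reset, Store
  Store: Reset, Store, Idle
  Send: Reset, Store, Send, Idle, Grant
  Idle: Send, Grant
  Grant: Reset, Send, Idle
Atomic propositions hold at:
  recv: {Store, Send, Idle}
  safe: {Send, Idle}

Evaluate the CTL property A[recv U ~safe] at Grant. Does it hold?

Yes

Sat(~safe) = {Reset, Store, Grant}
A[recv U ~safe]: least fixpoint, start Z0 = Sat(~safe) = {Reset, Store, Grant}, add states in Sat(recv) with every successor in Z. Already a fixed point.
Sat(A[recv U ~safe]) = {Reset, Store, Grant}
Grant ∈ Sat(A[recv U ~safe]) = {Reset, Store, Grant}, so the formula holds at Grant.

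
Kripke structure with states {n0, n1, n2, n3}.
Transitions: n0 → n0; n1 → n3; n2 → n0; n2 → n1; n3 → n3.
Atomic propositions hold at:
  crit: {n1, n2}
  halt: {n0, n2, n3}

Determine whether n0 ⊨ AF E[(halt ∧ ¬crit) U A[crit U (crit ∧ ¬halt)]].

Sat(¬crit) = {n0, n3}
Sat(halt ∧ ¬crit) = {n0, n3}
Sat(¬halt) = {n1}
Sat(crit ∧ ¬halt) = {n1}
A[crit U (crit ∧ ¬halt)]: least fixpoint, start Z0 = Sat((crit ∧ ¬halt)) = {n1}, add states in Sat(crit) with every successor in Z. Already a fixed point.
Sat(A[crit U (crit ∧ ¬halt)]) = {n1}
E[(halt ∧ ¬crit) U A[crit U (crit ∧ ¬halt)]]: least fixpoint, start Z0 = Sat(A[crit U (crit ∧ ¬halt)]) = {n1}, add states in Sat(halt ∧ ¬crit) with some successor in Z. Already a fixed point.
Sat(E[(halt ∧ ¬crit) U A[crit U (crit ∧ ¬halt)]]) = {n1}
AF E[(halt ∧ ¬crit) U A[crit U (crit ∧ ¬halt)]]: least fixpoint, start Z0 = {n1}, add states with every successor in Z. Already a fixed point.
Sat(AF E[(halt ∧ ¬crit) U A[crit U (crit ∧ ¬halt)]]) = {n1}
n0 ∉ Sat(AF E[(halt ∧ ¬crit) U A[crit U (crit ∧ ¬halt)]]) = {n1}, so the formula does not hold at n0.

No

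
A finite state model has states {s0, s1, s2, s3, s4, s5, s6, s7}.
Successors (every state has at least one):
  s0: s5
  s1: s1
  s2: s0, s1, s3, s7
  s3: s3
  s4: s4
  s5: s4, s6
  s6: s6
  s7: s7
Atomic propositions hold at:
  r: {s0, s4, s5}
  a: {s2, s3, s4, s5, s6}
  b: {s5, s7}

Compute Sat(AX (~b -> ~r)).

Sat(~b) = {s0, s1, s2, s3, s4, s6}
Sat(~r) = {s1, s2, s3, s6, s7}
Sat(~b -> ~r) = {s1, s2, s3, s5, s6, s7}
Sat(AX (~b -> ~r)) = {s : every successor in {s1, s2, s3, s5, s6, s7}} = {s0, s1, s3, s6, s7}

{s0, s1, s3, s6, s7}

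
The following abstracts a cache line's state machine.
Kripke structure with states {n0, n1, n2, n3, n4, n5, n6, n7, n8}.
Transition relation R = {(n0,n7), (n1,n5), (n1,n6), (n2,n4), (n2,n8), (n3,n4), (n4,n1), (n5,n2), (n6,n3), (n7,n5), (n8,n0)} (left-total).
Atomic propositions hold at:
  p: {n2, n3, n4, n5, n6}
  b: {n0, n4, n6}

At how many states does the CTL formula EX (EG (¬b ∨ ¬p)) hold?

7

Sat(¬b) = {n1, n2, n3, n5, n7, n8}
Sat(¬p) = {n0, n1, n7, n8}
Sat(¬b ∨ ¬p) = {n0, n1, n2, n3, n5, n7, n8}
EG (¬b ∨ ¬p): greatest fixpoint, start Z0 = {n0, n1, n2, n3, n5, n7, n8}, keep only states in Sat with some successor in Z. Z1 = {n0, n1, n2, n5, n7, n8}; fixed.
Sat(EG (¬b ∨ ¬p)) = {n0, n1, n2, n5, n7, n8}
Sat(EX (EG (¬b ∨ ¬p))) = {s : some successor in {n0, n1, n2, n5, n7, n8}} = {n0, n1, n2, n4, n5, n7, n8}
|Sat(EX (EG (¬b ∨ ¬p)))| = |{n0, n1, n2, n4, n5, n7, n8}| = 7.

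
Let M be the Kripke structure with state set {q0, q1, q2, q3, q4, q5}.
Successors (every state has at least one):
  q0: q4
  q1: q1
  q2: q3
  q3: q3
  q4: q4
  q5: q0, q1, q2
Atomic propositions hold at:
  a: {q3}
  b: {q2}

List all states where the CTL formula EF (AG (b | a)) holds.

{q2, q3, q5}

Sat(b | a) = {q2, q3}
AG (b | a): greatest fixpoint, start Z0 = {q2, q3}, keep only states in Sat with every successor in Z. Already a fixed point.
Sat(AG (b | a)) = {q2, q3}
EF (AG (b | a)): least fixpoint, start Z0 = {q2, q3}, add states with some successor in Z. Z1 = {q2, q3, q5}; fixed.
Sat(EF (AG (b | a))) = {q2, q3, q5}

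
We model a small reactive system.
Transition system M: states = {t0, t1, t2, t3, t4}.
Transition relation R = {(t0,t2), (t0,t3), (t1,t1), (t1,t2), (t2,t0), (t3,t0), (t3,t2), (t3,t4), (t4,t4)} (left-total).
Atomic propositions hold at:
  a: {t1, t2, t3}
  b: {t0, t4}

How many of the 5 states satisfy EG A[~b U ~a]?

4

Sat(~b) = {t1, t2, t3}
Sat(~a) = {t0, t4}
A[~b U ~a]: least fixpoint, start Z0 = Sat(~a) = {t0, t4}, add states in Sat(~b) with every successor in Z. Z1 = {t0, t2, t4}; Z2 = {t0, t2, t3, t4}; fixed.
Sat(A[~b U ~a]) = {t0, t2, t3, t4}
EG A[~b U ~a]: greatest fixpoint, start Z0 = {t0, t2, t3, t4}, keep only states in Sat with some successor in Z. Already a fixed point.
Sat(EG A[~b U ~a]) = {t0, t2, t3, t4}
|Sat(EG A[~b U ~a])| = |{t0, t2, t3, t4}| = 4.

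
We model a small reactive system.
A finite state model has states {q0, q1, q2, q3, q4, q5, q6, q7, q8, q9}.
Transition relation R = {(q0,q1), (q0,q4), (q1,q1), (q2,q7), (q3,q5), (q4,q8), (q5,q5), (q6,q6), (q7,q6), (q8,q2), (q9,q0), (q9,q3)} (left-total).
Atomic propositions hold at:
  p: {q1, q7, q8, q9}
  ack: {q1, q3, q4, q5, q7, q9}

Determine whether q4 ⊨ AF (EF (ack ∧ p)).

Sat(ack ∧ p) = {q1, q7, q9}
EF (ack ∧ p): least fixpoint, start Z0 = {q1, q7, q9}, add states with some successor in Z. Z1 = {q0, q1, q2, q7, q9}; Z2 = {q0, q1, q2, q7, q8, q9}; Z3 = {q0, q1, q2, q4, q7, q8, q9}; fixed.
Sat(EF (ack ∧ p)) = {q0, q1, q2, q4, q7, q8, q9}
AF (EF (ack ∧ p)): least fixpoint, start Z0 = {q0, q1, q2, q4, q7, q8, q9}, add states with every successor in Z. Already a fixed point.
Sat(AF (EF (ack ∧ p))) = {q0, q1, q2, q4, q7, q8, q9}
q4 ∈ Sat(AF (EF (ack ∧ p))) = {q0, q1, q2, q4, q7, q8, q9}, so the formula holds at q4.

Yes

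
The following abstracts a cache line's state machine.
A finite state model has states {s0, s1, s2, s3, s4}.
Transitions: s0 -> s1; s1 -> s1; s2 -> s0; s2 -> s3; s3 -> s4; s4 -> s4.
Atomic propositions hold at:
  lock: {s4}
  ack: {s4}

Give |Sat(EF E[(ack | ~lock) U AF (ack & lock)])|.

Sat(~lock) = {s0, s1, s2, s3}
Sat(ack | ~lock) = {s0, s1, s2, s3, s4}
Sat(ack & lock) = {s4}
AF (ack & lock): least fixpoint, start Z0 = {s4}, add states with every successor in Z. Z1 = {s3, s4}; fixed.
Sat(AF (ack & lock)) = {s3, s4}
E[(ack | ~lock) U AF (ack & lock)]: least fixpoint, start Z0 = Sat(AF (ack & lock)) = {s3, s4}, add states in Sat(ack | ~lock) with some successor in Z. Z1 = {s2, s3, s4}; fixed.
Sat(E[(ack | ~lock) U AF (ack & lock)]) = {s2, s3, s4}
EF E[(ack | ~lock) U AF (ack & lock)]: least fixpoint, start Z0 = {s2, s3, s4}, add states with some successor in Z. Already a fixed point.
Sat(EF E[(ack | ~lock) U AF (ack & lock)]) = {s2, s3, s4}
|Sat(EF E[(ack | ~lock) U AF (ack & lock)])| = |{s2, s3, s4}| = 3.

3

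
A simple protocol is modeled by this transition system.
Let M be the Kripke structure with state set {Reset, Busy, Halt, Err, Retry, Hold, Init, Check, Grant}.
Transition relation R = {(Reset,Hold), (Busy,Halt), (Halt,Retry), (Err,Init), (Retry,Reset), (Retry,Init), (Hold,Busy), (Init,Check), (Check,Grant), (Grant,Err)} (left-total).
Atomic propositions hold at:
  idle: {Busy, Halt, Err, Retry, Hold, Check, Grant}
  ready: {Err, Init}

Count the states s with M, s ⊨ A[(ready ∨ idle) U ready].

Sat(ready ∨ idle) = {Busy, Halt, Err, Retry, Hold, Init, Check, Grant}
A[(ready ∨ idle) U ready]: least fixpoint, start Z0 = Sat(ready) = {Err, Init}, add states in Sat(ready ∨ idle) with every successor in Z. Z1 = {Err, Init, Grant}; Z2 = {Err, Init, Check, Grant}; fixed.
Sat(A[(ready ∨ idle) U ready]) = {Err, Init, Check, Grant}
|Sat(A[(ready ∨ idle) U ready])| = |{Err, Init, Check, Grant}| = 4.

4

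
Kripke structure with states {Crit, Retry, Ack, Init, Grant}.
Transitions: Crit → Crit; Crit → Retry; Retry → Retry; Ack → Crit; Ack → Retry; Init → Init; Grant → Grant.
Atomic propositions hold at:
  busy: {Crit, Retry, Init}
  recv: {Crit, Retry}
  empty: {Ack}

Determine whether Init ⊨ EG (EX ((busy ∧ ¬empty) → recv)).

No

Sat(¬empty) = {Crit, Retry, Init, Grant}
Sat(busy ∧ ¬empty) = {Crit, Retry, Init}
Sat((busy ∧ ¬empty) → recv) = {Crit, Retry, Ack, Grant}
Sat(EX ((busy ∧ ¬empty) → recv)) = {s : some successor in {Crit, Retry, Ack, Grant}} = {Crit, Retry, Ack, Grant}
EG (EX ((busy ∧ ¬empty) → recv)): greatest fixpoint, start Z0 = {Crit, Retry, Ack, Grant}, keep only states in Sat with some successor in Z. Already a fixed point.
Sat(EG (EX ((busy ∧ ¬empty) → recv))) = {Crit, Retry, Ack, Grant}
Init ∉ Sat(EG (EX ((busy ∧ ¬empty) → recv))) = {Crit, Retry, Ack, Grant}, so the formula does not hold at Init.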